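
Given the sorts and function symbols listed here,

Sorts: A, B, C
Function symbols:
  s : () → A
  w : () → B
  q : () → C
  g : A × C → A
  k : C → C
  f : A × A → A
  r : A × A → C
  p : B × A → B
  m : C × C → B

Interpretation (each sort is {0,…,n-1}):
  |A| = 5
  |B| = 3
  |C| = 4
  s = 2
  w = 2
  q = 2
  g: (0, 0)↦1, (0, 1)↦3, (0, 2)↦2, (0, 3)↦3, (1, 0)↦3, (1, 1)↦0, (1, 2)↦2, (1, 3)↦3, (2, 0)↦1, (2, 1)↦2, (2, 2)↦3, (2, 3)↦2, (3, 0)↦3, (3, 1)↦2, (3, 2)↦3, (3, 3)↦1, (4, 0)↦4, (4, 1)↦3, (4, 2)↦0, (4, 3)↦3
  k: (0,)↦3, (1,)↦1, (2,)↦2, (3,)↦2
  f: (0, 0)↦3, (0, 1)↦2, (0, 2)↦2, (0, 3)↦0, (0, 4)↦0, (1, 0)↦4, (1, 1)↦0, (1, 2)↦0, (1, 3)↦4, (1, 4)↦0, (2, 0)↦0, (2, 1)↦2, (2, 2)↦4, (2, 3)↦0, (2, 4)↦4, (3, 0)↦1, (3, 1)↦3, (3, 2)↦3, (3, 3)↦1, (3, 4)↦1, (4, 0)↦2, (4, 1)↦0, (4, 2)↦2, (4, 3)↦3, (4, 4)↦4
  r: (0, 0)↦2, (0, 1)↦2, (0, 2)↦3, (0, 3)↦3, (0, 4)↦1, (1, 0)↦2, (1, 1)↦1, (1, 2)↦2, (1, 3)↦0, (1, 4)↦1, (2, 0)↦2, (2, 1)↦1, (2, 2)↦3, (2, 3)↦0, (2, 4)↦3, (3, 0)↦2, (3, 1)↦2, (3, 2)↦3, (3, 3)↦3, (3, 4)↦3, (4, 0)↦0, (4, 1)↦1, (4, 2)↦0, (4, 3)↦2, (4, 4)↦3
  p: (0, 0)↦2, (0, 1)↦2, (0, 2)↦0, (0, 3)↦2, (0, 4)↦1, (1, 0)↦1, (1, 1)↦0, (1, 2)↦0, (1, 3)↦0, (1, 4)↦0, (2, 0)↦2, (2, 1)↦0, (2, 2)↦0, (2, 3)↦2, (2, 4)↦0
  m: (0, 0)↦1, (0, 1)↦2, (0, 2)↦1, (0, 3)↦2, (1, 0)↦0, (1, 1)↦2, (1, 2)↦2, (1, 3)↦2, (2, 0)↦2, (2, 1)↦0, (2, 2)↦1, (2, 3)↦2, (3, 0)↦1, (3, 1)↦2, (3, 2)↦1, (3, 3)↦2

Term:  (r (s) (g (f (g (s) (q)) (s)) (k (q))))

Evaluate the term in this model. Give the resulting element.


value = 0

  s = 2
  s = 2
  q = 2
  (g (s) (q)) = g(2, 2) = 3
  s = 2
  (f (g (s) (q)) (s)) = f(3, 2) = 3
  q = 2
  (k (q)) = k(2,) = 2
  (g (f (g (s) (q)) (s)) (k (q))) = g(3, 2) = 3
  (r (s) (g (f (g (s) (q)) (s)) (k (q)))) = r(2, 3) = 0


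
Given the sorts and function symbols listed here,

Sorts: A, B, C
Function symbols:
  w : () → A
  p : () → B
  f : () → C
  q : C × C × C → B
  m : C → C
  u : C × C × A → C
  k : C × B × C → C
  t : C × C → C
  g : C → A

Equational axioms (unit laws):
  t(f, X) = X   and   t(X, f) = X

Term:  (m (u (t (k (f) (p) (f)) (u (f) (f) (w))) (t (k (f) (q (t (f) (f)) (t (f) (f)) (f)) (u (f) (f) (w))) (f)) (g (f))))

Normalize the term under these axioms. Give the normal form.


1. (m (u (t (k (f) (p) (f)) (u (f) (f) (w))) (t (k (f) (q (t (f) (f)) (t (f) (f)) (f)) (u (f) (f) (w))) (f)) (g (f))))  →  (m (u (t (k (f) (p) (f)) (u (f) (f) (w))) (k (f) (q (t (f) (f)) (t (f) (f)) (f)) (u (f) (f) (w))) (g (f))))
2. (m (u (t (k (f) (p) (f)) (u (f) (f) (w))) (k (f) (q (t (f) (f)) (t (f) (f)) (f)) (u (f) (f) (w))) (g (f))))  →  (m (u (t (k (f) (p) (f)) (u (f) (f) (w))) (k (f) (q (f) (t (f) (f)) (f)) (u (f) (f) (w))) (g (f))))
3. (m (u (t (k (f) (p) (f)) (u (f) (f) (w))) (k (f) (q (f) (t (f) (f)) (f)) (u (f) (f) (w))) (g (f))))  →  (m (u (t (k (f) (p) (f)) (u (f) (f) (w))) (k (f) (q (f) (f) (f)) (u (f) (f) (w))) (g (f))))

normal form = (m (u (t (k (f) (p) (f)) (u (f) (f) (w))) (k (f) (q (f) (f) (f)) (u (f) (f) (w))) (g (f))))


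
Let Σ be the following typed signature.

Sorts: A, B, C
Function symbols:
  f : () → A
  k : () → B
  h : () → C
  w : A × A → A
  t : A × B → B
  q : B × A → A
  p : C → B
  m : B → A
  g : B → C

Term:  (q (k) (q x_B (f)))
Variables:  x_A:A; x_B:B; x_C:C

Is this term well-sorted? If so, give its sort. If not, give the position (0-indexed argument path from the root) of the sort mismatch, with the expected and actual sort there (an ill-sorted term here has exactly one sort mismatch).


  (k) : B
    x_B : B
    (f) : A
  (q x_B (f)) : A
(q (k) (q x_B (f))) : A

well-sorted; sort = A


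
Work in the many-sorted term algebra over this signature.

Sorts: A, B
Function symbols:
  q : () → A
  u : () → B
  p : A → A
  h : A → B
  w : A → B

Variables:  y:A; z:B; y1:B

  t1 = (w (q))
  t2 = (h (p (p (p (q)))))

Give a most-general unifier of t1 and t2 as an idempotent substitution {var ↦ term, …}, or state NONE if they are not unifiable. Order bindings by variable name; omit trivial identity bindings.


NONE (not unifiable)

head clash or occurs-check failure — not unifiable


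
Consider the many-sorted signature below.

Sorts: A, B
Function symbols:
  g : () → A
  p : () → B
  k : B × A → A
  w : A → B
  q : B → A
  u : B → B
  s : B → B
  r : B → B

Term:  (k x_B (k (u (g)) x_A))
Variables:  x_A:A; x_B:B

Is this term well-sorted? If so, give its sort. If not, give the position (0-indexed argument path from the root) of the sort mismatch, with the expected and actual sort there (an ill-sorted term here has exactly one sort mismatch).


ill-sorted at position [1, 0, 0]: expected B, got A

  x_B : B
      (g) : A
    (u (g)) : ✗ arg 0 at [1, 0, 0] has sort A, expected B
    x_A : A


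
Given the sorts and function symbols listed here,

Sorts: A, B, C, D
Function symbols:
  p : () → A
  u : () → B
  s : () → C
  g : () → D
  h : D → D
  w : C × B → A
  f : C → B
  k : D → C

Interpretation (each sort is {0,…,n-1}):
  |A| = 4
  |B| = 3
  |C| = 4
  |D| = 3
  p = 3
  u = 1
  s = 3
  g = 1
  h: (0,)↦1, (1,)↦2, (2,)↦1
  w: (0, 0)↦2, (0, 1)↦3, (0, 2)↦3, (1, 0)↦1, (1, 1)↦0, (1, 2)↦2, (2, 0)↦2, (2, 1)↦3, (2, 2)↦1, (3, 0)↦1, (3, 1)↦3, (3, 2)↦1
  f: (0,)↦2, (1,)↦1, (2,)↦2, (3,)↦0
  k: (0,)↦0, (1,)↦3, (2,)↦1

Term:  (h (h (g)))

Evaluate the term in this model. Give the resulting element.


  g = 1
  (h (g)) = h(1,) = 2
  (h (h (g))) = h(2,) = 1

value = 1


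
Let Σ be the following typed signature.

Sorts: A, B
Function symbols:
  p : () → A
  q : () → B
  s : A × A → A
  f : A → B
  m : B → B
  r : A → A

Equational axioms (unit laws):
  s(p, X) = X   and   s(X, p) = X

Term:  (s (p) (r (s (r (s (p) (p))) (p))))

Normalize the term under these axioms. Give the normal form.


1. (s (p) (r (s (r (s (p) (p))) (p))))  →  (r (s (r (s (p) (p))) (p)))
2. (r (s (r (s (p) (p))) (p)))  →  (r (r (s (p) (p))))
3. (r (r (s (p) (p))))  →  (r (r (p)))

normal form = (r (r (p)))


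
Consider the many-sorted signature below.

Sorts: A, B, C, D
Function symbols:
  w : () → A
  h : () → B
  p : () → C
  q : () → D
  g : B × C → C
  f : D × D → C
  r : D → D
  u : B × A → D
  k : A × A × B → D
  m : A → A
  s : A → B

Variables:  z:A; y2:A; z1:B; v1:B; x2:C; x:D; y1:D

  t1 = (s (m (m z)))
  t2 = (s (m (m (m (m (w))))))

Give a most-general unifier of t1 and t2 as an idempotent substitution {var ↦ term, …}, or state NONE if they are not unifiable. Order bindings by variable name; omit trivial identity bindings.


{z ↦ (m (m (w)))}


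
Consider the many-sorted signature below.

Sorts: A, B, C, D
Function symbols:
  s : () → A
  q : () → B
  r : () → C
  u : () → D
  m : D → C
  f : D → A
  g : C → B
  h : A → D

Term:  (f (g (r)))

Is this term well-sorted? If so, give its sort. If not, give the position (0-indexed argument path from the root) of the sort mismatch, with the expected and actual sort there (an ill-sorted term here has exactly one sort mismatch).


    (r) : C
  (g (r)) : B
(f (g (r))) : ✗ arg 0 at [0] has sort B, expected D

ill-sorted at position [0]: expected D, got B


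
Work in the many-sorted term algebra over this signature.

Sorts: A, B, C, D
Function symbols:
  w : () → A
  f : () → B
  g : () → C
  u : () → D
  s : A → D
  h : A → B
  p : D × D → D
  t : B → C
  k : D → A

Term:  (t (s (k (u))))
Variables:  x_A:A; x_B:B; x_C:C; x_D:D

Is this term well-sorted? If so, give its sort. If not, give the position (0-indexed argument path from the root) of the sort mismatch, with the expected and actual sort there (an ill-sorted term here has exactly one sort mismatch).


ill-sorted at position [0]: expected B, got D

      (u) : D
    (k (u)) : A
  (s (k (u))) : D
(t (s (k (u)))) : ✗ arg 0 at [0] has sort D, expected B


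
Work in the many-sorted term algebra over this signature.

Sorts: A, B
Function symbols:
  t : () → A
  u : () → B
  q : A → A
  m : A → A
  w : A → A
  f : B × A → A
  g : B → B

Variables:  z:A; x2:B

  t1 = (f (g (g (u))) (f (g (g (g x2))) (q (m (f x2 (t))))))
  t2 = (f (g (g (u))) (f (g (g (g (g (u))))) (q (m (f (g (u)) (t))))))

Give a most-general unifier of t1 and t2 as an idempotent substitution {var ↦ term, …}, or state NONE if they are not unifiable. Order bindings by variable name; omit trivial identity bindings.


{x2 ↦ (g (u))}


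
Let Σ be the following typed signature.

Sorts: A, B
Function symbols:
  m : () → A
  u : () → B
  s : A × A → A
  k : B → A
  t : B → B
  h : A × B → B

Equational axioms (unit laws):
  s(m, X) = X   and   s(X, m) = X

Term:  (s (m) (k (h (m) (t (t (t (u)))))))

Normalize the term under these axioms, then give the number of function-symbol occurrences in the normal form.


1. (s (m) (k (h (m) (t (t (t (u)))))))  →  (k (h (m) (t (t (t (u))))))
normal form: (k (h (m) (t (t (t (u))))))

size = 7


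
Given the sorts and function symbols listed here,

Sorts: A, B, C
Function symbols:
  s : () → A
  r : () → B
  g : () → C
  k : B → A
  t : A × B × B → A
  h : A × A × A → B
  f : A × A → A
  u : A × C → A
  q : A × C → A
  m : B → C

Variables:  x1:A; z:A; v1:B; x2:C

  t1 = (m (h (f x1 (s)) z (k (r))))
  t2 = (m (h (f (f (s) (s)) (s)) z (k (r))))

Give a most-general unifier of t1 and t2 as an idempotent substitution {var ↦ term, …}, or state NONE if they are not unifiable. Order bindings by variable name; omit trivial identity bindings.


{x1 ↦ (f (s) (s))}


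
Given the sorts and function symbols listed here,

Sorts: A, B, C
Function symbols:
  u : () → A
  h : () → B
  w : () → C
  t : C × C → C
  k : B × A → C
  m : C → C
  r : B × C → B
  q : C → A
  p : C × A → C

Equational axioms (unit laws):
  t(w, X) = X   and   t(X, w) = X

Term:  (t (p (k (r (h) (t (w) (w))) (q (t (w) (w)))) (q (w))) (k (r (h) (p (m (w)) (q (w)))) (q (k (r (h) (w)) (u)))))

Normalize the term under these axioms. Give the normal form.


normal form = (t (p (k (r (h) (w)) (q (w))) (q (w))) (k (r (h) (p (m (w)) (q (w)))) (q (k (r (h) (w)) (u)))))

1. (t (p (k (r (h) (t (w) (w))) (q (t (w) (w)))) (q (w))) (k (r (h) (p (m (w)) (q (w)))) (q (k (r (h) (w)) (u)))))  →  (t (p (k (r (h) (w)) (q (t (w) (w)))) (q (w))) (k (r (h) (p (m (w)) (q (w)))) (q (k (r (h) (w)) (u)))))
2. (t (p (k (r (h) (w)) (q (t (w) (w)))) (q (w))) (k (r (h) (p (m (w)) (q (w)))) (q (k (r (h) (w)) (u)))))  →  (t (p (k (r (h) (w)) (q (w))) (q (w))) (k (r (h) (p (m (w)) (q (w)))) (q (k (r (h) (w)) (u)))))


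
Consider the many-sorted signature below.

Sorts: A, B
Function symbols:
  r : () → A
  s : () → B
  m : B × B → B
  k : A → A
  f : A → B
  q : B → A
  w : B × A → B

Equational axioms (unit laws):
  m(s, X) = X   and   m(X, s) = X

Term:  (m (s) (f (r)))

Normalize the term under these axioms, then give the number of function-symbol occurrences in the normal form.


size = 2

1. (m (s) (f (r)))  →  (f (r))
normal form: (f (r))


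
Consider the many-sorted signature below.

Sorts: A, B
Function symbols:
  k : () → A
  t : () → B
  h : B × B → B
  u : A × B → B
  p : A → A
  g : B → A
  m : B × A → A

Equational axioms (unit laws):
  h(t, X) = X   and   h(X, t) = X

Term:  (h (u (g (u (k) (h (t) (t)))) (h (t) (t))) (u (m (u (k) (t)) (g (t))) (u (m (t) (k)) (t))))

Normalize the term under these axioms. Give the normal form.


1. (h (u (g (u (k) (h (t) (t)))) (h (t) (t))) (u (m (u (k) (t)) (g (t))) (u (m (t) (k)) (t))))  →  (h (u (g (u (k) (t))) (h (t) (t))) (u (m (u (k) (t)) (g (t))) (u (m (t) (k)) (t))))
2. (h (u (g (u (k) (t))) (h (t) (t))) (u (m (u (k) (t)) (g (t))) (u (m (t) (k)) (t))))  →  (h (u (g (u (k) (t))) (t)) (u (m (u (k) (t)) (g (t))) (u (m (t) (k)) (t))))

normal form = (h (u (g (u (k) (t))) (t)) (u (m (u (k) (t)) (g (t))) (u (m (t) (k)) (t))))


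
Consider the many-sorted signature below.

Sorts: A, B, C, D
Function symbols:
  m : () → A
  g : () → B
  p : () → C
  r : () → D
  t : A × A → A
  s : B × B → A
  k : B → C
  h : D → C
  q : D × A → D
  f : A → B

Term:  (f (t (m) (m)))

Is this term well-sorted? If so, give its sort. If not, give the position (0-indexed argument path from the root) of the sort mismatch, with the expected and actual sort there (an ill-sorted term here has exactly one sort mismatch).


well-sorted; sort = B

    (m) : A
    (m) : A
  (t (m) (m)) : A
(f (t (m) (m))) : B


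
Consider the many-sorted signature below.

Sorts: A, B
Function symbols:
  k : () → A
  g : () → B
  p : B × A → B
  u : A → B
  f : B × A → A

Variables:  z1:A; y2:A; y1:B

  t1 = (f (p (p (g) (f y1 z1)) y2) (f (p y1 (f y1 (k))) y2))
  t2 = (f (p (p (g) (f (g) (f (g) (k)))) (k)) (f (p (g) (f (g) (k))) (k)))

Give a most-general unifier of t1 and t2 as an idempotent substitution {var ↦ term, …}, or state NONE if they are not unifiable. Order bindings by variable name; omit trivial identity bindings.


{y1 ↦ (g), y2 ↦ (k), z1 ↦ (f (g) (k))}


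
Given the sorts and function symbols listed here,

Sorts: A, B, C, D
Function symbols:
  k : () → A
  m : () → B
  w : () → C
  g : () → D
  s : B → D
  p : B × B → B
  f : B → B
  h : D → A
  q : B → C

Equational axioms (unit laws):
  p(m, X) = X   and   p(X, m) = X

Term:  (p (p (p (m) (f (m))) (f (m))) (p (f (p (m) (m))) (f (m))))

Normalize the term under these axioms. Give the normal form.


normal form = (p (p (f (m)) (f (m))) (p (f (m)) (f (m))))

1. (p (p (p (m) (f (m))) (f (m))) (p (f (p (m) (m))) (f (m))))  →  (p (p (f (m)) (f (m))) (p (f (p (m) (m))) (f (m))))
2. (p (p (f (m)) (f (m))) (p (f (p (m) (m))) (f (m))))  →  (p (p (f (m)) (f (m))) (p (f (m)) (f (m))))


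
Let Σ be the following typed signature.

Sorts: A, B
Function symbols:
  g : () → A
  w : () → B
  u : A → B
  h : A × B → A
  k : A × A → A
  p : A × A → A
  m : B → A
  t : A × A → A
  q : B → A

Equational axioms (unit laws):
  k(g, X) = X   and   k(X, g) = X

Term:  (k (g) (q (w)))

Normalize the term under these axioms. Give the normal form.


normal form = (q (w))

1. (k (g) (q (w)))  →  (q (w))


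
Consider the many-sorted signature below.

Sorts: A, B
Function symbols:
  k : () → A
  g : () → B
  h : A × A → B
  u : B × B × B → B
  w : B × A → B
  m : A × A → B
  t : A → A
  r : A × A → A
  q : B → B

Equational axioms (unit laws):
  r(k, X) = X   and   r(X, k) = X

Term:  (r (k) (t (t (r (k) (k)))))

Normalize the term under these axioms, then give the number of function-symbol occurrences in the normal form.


1. (r (k) (t (t (r (k) (k)))))  →  (t (t (r (k) (k))))
2. (t (t (r (k) (k))))  →  (t (t (k)))
normal form: (t (t (k)))

size = 3


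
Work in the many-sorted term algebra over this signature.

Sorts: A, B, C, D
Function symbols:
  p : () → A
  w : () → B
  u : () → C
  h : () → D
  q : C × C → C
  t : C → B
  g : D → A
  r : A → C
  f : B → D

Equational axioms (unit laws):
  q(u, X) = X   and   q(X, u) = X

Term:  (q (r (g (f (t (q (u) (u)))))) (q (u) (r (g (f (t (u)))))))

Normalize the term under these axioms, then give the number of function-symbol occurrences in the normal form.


1. (q (r (g (f (t (q (u) (u)))))) (q (u) (r (g (f (t (u)))))))  →  (q (r (g (f (t (u))))) (q (u) (r (g (f (t (u)))))))
2. (q (r (g (f (t (u))))) (q (u) (r (g (f (t (u)))))))  →  (q (r (g (f (t (u))))) (r (g (f (t (u))))))
normal form: (q (r (g (f (t (u))))) (r (g (f (t (u))))))

size = 11


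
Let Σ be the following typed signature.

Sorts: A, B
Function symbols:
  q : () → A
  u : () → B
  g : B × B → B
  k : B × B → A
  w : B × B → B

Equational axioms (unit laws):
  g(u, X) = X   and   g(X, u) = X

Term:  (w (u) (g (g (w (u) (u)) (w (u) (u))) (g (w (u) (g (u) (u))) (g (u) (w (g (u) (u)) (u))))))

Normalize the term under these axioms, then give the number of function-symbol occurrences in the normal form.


1. (w (u) (g (g (w (u) (u)) (w (u) (u))) (g (w (u) (g (u) (u))) (g (u) (w (g (u) (u)) (u))))))  →  (w (u) (g (g (w (u) (u)) (w (u) (u))) (g (w (u) (u)) (g (u) (w (g (u) (u)) (u))))))
2. (w (u) (g (g (w (u) (u)) (w (u) (u))) (g (w (u) (u)) (g (u) (w (g (u) (u)) (u))))))  →  (w (u) (g (g (w (u) (u)) (w (u) (u))) (g (w (u) (u)) (w (g (u) (u)) (u)))))
3. (w (u) (g (g (w (u) (u)) (w (u) (u))) (g (w (u) (u)) (w (g (u) (u)) (u)))))  →  (w (u) (g (g (w (u) (u)) (w (u) (u))) (g (w (u) (u)) (w (u) (u)))))
normal form: (w (u) (g (g (w (u) (u)) (w (u) (u))) (g (w (u) (u)) (w (u) (u)))))

size = 17


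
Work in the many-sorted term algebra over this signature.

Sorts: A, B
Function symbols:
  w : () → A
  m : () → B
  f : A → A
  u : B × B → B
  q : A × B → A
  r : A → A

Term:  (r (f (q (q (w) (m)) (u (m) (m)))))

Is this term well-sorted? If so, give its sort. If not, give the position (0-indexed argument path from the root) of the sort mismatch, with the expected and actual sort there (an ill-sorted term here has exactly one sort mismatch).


        (w) : A
        (m) : B
      (q (w) (m)) : A
        (m) : B
        (m) : B
      (u (m) (m)) : B
    (q (q (w) (m)) (u (m) (m))) : A
  (f (q (q (w) (m)) (u (m) (m)))) : A
(r (f (q (q (w) (m)) (u (m) (m))))) : A

well-sorted; sort = A


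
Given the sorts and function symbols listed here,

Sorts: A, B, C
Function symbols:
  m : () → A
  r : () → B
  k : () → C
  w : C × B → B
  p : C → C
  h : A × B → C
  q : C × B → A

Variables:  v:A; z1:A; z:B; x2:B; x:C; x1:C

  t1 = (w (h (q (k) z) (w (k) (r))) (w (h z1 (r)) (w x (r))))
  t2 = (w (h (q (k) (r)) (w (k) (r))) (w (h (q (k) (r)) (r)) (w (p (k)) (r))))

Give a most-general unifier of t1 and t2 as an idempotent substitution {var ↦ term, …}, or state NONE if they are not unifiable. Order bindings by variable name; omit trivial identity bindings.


{x ↦ (p (k)), z ↦ (r), z1 ↦ (q (k) (r))}


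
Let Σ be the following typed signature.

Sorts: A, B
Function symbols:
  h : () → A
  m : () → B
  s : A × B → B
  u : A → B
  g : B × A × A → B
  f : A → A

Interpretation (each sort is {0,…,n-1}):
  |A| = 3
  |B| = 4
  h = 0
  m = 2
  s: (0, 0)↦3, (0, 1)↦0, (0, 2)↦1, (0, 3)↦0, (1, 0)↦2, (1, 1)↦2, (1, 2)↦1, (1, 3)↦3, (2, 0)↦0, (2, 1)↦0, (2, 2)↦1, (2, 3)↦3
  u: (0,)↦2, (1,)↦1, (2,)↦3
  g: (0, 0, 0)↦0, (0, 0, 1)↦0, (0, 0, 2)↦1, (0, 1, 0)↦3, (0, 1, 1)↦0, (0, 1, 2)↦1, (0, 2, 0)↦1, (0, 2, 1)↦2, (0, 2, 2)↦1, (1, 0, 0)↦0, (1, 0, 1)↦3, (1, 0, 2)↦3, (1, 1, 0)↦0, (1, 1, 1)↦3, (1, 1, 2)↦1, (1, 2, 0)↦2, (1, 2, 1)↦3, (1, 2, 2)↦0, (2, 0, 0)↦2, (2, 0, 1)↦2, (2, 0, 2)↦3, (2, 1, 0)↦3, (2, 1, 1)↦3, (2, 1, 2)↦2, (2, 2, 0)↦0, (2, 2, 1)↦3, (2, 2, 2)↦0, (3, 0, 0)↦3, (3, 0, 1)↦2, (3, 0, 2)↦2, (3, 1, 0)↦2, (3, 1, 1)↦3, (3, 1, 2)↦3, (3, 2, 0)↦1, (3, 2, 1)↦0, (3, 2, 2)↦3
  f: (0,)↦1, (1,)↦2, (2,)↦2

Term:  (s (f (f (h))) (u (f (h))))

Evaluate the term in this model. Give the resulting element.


value = 0

  h = 0
  (f (h)) = f(0,) = 1
  (f (f (h))) = f(1,) = 2
  h = 0
  (f (h)) = f(0,) = 1
  (u (f (h))) = u(1,) = 1
  (s (f (f (h))) (u (f (h)))) = s(2, 1) = 0


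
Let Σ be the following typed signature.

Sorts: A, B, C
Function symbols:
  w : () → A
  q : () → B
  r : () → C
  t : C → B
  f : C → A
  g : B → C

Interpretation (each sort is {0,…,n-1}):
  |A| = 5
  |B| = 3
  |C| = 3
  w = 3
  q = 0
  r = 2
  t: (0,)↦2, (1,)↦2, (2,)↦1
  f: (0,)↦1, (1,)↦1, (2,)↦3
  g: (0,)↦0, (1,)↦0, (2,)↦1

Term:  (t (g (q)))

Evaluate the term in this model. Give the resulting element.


value = 2

  q = 0
  (g (q)) = g(0,) = 0
  (t (g (q))) = t(0,) = 2


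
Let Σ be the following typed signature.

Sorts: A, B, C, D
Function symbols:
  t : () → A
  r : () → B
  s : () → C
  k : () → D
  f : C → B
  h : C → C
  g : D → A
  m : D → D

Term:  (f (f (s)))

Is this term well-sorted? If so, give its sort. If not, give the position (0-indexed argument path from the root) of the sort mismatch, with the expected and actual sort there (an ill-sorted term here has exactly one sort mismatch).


ill-sorted at position [0]: expected C, got B

    (s) : C
  (f (s)) : B
(f (f (s))) : ✗ arg 0 at [0] has sort B, expected C


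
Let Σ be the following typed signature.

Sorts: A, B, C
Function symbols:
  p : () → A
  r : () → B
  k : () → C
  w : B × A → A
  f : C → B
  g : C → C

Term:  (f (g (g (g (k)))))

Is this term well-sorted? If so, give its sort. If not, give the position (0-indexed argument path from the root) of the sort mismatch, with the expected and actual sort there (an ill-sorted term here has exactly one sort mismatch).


well-sorted; sort = B

        (k) : C
      (g (k)) : C
    (g (g (k))) : C
  (g (g (g (k)))) : C
(f (g (g (g (k))))) : B


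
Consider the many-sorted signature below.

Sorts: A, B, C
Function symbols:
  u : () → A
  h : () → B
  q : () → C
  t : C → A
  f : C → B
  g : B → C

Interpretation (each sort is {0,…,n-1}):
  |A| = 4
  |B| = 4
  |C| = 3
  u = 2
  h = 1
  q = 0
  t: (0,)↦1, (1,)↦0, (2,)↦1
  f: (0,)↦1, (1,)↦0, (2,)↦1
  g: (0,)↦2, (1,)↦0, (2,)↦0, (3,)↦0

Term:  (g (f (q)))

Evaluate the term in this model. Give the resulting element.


value = 0

  q = 0
  (f (q)) = f(0,) = 1
  (g (f (q))) = g(1,) = 0


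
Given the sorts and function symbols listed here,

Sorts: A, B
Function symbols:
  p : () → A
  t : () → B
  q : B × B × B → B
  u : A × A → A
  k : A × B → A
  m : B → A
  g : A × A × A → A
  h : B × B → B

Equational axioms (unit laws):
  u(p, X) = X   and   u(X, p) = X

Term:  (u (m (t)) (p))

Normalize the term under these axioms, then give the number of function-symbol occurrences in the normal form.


1. (u (m (t)) (p))  →  (m (t))
normal form: (m (t))

size = 2


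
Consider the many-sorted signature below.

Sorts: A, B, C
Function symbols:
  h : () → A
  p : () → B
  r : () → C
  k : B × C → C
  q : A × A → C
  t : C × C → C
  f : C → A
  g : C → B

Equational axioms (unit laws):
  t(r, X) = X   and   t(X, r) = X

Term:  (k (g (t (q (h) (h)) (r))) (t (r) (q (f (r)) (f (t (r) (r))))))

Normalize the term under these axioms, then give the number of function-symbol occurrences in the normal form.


size = 10

1. (k (g (t (q (h) (h)) (r))) (t (r) (q (f (r)) (f (t (r) (r))))))  →  (k (g (q (h) (h))) (t (r) (q (f (r)) (f (t (r) (r))))))
2. (k (g (q (h) (h))) (t (r) (q (f (r)) (f (t (r) (r))))))  →  (k (g (q (h) (h))) (q (f (r)) (f (t (r) (r)))))
3. (k (g (q (h) (h))) (q (f (r)) (f (t (r) (r)))))  →  (k (g (q (h) (h))) (q (f (r)) (f (r))))
normal form: (k (g (q (h) (h))) (q (f (r)) (f (r))))


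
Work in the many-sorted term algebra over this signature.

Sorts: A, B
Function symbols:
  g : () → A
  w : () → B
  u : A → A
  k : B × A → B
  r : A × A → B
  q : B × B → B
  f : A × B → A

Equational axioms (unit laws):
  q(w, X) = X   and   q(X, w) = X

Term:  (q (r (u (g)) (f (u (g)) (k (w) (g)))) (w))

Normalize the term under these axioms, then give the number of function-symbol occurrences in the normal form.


size = 9

1. (q (r (u (g)) (f (u (g)) (k (w) (g)))) (w))  →  (r (u (g)) (f (u (g)) (k (w) (g))))
normal form: (r (u (g)) (f (u (g)) (k (w) (g))))


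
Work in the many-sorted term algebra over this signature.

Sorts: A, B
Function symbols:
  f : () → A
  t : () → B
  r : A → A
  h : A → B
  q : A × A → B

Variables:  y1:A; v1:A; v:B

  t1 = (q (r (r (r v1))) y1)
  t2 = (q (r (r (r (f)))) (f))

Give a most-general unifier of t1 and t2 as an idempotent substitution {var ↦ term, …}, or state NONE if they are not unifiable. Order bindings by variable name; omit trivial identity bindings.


{v1 ↦ (f), y1 ↦ (f)}


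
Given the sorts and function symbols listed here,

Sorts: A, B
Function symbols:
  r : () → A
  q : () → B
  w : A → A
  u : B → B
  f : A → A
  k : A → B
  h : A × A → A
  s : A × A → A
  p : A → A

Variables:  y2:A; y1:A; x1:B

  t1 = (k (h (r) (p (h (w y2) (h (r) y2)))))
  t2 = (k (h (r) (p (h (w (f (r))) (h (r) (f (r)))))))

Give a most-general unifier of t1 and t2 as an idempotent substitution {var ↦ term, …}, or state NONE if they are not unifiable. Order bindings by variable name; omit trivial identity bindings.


{y2 ↦ (f (r))}


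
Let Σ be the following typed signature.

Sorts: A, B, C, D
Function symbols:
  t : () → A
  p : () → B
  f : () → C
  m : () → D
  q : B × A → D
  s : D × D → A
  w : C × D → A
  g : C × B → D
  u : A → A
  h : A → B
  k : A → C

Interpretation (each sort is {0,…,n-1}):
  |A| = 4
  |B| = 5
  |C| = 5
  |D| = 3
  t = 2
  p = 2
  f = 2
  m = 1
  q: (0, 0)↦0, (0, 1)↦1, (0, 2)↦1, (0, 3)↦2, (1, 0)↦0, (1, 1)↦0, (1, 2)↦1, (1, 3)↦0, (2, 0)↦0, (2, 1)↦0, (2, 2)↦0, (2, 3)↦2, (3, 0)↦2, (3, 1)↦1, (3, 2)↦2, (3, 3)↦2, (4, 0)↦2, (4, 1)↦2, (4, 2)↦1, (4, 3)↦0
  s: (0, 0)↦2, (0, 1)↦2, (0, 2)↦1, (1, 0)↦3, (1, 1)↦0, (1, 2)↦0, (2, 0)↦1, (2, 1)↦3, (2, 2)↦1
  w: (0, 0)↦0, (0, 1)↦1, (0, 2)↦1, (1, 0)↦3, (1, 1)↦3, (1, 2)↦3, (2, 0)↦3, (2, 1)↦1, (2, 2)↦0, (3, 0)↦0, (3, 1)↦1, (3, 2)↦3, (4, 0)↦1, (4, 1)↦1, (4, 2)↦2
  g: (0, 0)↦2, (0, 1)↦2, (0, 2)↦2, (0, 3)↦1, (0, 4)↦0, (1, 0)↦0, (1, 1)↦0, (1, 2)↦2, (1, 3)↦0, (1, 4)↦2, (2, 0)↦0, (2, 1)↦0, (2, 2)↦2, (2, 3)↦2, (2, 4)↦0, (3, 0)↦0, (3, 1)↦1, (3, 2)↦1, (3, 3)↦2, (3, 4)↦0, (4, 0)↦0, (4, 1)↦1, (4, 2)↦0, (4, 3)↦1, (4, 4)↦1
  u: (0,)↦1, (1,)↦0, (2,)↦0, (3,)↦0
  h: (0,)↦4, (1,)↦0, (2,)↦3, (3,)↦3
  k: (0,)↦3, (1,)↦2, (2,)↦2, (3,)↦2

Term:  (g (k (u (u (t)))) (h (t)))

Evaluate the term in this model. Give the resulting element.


  t = 2
  (u (t)) = u(2,) = 0
  (u (u (t))) = u(0,) = 1
  (k (u (u (t)))) = k(1,) = 2
  t = 2
  (h (t)) = h(2,) = 3
  (g (k (u (u (t)))) (h (t))) = g(2, 3) = 2

value = 2


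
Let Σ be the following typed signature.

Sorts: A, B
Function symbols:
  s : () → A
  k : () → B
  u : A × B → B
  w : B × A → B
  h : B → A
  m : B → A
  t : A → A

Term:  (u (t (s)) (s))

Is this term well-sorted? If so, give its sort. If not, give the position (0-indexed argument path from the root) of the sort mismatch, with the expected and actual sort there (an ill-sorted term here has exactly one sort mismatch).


ill-sorted at position [1]: expected B, got A

    (s) : A
  (t (s)) : A
  (s) : A
(u (t (s)) (s)) : ✗ arg 1 at [1] has sort A, expected B


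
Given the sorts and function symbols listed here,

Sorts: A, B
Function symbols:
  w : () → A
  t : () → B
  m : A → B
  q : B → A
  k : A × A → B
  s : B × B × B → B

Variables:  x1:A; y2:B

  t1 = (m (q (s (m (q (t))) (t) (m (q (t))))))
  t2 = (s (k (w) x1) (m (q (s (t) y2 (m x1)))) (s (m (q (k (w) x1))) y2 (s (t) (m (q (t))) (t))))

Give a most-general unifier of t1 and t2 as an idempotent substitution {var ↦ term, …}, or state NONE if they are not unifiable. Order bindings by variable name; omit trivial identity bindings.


NONE (not unifiable)

head clash or occurs-check failure — not unifiable


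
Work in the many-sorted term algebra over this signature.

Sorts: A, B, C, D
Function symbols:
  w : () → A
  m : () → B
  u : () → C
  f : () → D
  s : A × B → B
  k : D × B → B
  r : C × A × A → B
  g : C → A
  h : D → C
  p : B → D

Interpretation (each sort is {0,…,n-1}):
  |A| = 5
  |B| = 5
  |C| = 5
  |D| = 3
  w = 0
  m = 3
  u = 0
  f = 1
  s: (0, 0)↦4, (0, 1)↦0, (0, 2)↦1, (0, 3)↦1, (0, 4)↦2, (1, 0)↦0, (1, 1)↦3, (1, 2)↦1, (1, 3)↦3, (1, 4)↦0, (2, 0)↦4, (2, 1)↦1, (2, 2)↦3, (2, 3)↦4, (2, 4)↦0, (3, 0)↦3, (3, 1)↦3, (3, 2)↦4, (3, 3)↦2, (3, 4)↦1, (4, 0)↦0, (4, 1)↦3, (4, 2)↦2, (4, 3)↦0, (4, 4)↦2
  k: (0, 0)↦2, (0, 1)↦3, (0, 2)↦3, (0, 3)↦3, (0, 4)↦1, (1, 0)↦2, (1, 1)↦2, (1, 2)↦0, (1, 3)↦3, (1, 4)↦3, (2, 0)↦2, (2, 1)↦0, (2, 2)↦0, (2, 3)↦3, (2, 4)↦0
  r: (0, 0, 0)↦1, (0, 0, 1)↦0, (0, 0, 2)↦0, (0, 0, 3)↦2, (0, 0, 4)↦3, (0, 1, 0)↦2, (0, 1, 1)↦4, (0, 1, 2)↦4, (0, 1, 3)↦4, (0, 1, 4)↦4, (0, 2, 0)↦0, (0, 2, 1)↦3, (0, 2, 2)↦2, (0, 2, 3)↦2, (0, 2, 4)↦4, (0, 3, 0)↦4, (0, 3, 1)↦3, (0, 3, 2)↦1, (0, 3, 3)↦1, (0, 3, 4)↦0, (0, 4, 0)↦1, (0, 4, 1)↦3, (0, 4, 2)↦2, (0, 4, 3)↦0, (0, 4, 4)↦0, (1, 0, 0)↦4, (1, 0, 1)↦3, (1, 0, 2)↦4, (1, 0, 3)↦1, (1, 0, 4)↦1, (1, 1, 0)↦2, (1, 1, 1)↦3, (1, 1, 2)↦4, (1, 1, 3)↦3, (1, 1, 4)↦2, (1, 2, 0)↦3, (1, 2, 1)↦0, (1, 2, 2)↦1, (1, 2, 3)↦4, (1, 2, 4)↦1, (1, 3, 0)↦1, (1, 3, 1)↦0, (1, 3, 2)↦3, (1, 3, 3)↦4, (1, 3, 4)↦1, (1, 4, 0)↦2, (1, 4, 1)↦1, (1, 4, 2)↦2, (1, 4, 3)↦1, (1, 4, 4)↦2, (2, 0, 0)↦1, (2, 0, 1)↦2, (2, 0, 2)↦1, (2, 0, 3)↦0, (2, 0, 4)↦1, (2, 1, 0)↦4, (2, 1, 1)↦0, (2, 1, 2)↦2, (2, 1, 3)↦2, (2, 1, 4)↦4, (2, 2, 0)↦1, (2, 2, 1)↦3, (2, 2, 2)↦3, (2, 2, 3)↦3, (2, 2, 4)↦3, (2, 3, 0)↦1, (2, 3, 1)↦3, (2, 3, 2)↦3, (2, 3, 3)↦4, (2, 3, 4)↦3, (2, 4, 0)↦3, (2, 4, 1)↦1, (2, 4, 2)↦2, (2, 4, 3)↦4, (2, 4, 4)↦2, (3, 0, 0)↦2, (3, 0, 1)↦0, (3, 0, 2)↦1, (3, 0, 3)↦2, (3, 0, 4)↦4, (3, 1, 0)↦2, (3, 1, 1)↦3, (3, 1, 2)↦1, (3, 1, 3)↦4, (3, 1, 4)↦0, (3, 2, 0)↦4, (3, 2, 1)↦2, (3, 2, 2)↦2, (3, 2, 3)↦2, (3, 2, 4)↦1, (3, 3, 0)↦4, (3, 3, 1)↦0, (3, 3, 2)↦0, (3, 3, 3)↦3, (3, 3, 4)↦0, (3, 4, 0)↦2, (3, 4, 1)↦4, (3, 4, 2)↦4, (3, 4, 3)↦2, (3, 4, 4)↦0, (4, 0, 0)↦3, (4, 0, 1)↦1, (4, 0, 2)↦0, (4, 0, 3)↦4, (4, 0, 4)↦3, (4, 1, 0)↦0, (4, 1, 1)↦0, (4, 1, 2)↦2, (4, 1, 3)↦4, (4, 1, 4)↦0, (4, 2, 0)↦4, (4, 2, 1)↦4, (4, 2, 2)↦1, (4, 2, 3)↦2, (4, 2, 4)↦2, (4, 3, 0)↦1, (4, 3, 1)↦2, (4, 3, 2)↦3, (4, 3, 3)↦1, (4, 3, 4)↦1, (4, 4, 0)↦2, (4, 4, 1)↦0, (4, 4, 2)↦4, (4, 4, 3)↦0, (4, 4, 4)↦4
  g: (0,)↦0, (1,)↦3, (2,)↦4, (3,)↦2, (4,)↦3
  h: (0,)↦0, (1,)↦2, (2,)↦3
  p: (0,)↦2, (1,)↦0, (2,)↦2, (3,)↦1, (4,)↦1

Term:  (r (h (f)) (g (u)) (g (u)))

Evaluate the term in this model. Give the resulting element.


  f = 1
  (h (f)) = h(1,) = 2
  u = 0
  (g (u)) = g(0,) = 0
  u = 0
  (g (u)) = g(0,) = 0
  (r (h (f)) (g (u)) (g (u))) = r(2, 0, 0) = 1

value = 1


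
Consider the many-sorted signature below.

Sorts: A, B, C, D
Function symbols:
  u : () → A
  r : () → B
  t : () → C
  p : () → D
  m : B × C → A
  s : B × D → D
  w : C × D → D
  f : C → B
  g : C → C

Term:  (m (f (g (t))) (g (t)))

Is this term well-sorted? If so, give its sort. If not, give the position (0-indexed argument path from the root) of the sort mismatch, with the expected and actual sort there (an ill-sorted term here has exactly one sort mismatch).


      (t) : C
    (g (t)) : C
  (f (g (t))) : B
    (t) : C
  (g (t)) : C
(m (f (g (t))) (g (t))) : A

well-sorted; sort = A


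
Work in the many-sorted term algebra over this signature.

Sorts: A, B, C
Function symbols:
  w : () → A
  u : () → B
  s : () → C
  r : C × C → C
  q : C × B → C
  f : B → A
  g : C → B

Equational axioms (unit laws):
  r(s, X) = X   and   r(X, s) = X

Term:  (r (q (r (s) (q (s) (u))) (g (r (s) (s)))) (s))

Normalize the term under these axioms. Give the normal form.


normal form = (q (q (s) (u)) (g (s)))

1. (r (q (r (s) (q (s) (u))) (g (r (s) (s)))) (s))  →  (q (r (s) (q (s) (u))) (g (r (s) (s))))
2. (q (r (s) (q (s) (u))) (g (r (s) (s))))  →  (q (q (s) (u)) (g (r (s) (s))))
3. (q (q (s) (u)) (g (r (s) (s))))  →  (q (q (s) (u)) (g (s)))


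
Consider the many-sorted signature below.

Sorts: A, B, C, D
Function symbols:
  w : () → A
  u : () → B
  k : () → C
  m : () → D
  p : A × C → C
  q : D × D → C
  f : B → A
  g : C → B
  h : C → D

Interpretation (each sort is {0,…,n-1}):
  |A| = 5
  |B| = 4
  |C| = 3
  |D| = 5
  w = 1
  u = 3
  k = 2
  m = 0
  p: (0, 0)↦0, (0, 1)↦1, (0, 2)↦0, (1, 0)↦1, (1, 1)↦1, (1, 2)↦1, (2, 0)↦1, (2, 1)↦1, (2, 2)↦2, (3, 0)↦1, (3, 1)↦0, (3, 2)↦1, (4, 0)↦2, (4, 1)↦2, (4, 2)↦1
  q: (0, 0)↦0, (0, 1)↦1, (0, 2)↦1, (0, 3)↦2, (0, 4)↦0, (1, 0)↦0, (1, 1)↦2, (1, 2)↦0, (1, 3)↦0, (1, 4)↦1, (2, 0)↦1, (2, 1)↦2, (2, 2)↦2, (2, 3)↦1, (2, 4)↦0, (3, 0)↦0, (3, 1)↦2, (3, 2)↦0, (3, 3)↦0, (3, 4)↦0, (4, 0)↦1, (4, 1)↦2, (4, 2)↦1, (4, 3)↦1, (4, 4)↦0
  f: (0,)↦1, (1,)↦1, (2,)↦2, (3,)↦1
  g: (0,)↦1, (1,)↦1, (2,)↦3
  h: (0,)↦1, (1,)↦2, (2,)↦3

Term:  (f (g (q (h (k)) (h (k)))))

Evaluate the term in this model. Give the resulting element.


value = 1

  k = 2
  (h (k)) = h(2,) = 3
  k = 2
  (h (k)) = h(2,) = 3
  (q (h (k)) (h (k))) = q(3, 3) = 0
  (g (q (h (k)) (h (k)))) = g(0,) = 1
  (f (g (q (h (k)) (h (k))))) = f(1,) = 1


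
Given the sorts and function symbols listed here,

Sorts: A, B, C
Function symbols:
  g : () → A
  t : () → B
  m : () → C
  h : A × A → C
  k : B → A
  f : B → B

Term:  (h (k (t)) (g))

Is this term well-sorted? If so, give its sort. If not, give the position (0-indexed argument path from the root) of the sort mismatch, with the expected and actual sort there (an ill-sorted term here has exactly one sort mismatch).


    (t) : B
  (k (t)) : A
  (g) : A
(h (k (t)) (g)) : C

well-sorted; sort = C


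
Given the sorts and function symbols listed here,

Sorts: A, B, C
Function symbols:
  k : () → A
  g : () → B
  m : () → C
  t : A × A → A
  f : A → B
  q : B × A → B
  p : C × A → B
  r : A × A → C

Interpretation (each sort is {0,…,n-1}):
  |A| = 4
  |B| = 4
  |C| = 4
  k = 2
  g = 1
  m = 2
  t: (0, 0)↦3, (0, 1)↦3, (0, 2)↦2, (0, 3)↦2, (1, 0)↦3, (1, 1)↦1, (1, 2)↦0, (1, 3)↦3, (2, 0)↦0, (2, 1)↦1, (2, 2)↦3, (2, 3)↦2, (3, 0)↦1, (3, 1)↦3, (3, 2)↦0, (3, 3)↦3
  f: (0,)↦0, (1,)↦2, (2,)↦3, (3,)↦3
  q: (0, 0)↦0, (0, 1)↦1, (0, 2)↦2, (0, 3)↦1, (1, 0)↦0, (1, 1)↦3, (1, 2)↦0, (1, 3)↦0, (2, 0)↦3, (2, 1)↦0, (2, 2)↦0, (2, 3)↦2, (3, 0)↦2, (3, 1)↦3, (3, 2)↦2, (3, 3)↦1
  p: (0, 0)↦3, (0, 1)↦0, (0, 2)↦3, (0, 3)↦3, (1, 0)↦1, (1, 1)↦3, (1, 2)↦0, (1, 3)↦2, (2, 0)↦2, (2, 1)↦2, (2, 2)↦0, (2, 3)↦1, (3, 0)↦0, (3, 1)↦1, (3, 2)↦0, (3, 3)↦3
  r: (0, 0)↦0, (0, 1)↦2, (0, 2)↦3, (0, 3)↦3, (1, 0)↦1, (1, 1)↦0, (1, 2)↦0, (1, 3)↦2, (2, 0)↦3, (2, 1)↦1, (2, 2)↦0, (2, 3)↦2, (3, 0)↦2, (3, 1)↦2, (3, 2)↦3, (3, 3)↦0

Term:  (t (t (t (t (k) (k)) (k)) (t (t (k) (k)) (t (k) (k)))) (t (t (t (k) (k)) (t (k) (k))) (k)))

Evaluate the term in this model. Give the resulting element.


  k = 2
  k = 2
  (t (k) (k)) = t(2, 2) = 3
  k = 2
  (t (t (k) (k)) (k)) = t(3, 2) = 0
  k = 2
  k = 2
  (t (k) (k)) = t(2, 2) = 3
  k = 2
  k = 2
  (t (k) (k)) = t(2, 2) = 3
  (t (t (k) (k)) (t (k) (k))) = t(3, 3) = 3
  (t (t (t (k) (k)) (k)) (t (t (k) (k)) (t (k) (k)))) = t(0, 3) = 2
  k = 2
  k = 2
  (t (k) (k)) = t(2, 2) = 3
  k = 2
  k = 2
  (t (k) (k)) = t(2, 2) = 3
  (t (t (k) (k)) (t (k) (k))) = t(3, 3) = 3
  k = 2
  (t (t (t (k) (k)) (t (k) (k))) (k)) = t(3, 2) = 0
  (t (t (t (t (k) (k)) (k)) (t (t (k) (k)) (t (k) (k)))) (t (t (t (k) (k)) (t (k) (k))) (k))) = t(2, 0) = 0

value = 0


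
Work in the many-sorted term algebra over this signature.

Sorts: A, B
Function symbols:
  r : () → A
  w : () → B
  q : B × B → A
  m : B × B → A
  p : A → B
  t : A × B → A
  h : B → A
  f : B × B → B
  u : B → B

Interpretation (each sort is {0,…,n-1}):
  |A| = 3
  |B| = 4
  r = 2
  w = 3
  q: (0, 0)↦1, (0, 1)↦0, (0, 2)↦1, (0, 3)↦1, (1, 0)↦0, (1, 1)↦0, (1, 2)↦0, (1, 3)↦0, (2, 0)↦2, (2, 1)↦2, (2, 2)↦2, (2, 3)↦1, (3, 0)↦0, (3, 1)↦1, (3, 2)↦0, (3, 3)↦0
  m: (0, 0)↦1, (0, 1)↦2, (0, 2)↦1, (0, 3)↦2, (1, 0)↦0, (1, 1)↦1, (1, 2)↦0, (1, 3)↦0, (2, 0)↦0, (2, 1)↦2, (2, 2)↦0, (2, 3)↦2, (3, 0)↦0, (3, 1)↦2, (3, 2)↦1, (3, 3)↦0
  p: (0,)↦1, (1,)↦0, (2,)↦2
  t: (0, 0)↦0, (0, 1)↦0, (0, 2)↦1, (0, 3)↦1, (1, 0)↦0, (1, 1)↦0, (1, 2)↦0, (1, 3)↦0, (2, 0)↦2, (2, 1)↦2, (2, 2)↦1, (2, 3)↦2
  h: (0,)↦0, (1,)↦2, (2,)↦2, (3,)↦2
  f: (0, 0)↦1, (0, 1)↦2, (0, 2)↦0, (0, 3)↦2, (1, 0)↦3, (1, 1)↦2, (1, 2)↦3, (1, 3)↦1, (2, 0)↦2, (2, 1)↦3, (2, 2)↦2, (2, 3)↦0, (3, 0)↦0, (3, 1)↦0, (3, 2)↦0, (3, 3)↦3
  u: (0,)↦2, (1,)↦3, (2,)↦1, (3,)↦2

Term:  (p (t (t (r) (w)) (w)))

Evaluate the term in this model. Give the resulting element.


value = 2

  r = 2
  w = 3
  (t (r) (w)) = t(2, 3) = 2
  w = 3
  (t (t (r) (w)) (w)) = t(2, 3) = 2
  (p (t (t (r) (w)) (w))) = p(2,) = 2


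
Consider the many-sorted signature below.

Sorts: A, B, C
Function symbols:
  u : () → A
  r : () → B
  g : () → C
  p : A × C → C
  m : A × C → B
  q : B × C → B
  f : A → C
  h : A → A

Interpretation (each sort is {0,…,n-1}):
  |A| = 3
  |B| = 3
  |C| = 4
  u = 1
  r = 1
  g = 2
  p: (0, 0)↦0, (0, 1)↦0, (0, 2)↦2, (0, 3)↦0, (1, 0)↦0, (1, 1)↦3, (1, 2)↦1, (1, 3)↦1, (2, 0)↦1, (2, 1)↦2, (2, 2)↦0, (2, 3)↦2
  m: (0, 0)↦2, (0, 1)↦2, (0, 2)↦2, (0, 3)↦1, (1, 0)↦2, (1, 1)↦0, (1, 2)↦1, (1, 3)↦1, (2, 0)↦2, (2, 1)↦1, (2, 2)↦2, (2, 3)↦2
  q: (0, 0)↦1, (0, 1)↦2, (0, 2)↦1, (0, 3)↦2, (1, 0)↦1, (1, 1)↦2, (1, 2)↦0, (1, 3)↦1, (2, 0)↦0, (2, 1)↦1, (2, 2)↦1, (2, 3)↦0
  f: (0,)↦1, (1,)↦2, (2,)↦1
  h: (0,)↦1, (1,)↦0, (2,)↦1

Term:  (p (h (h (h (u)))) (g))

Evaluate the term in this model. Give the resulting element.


value = 2

  u = 1
  (h (u)) = h(1,) = 0
  (h (h (u))) = h(0,) = 1
  (h (h (h (u)))) = h(1,) = 0
  g = 2
  (p (h (h (h (u)))) (g)) = p(0, 2) = 2


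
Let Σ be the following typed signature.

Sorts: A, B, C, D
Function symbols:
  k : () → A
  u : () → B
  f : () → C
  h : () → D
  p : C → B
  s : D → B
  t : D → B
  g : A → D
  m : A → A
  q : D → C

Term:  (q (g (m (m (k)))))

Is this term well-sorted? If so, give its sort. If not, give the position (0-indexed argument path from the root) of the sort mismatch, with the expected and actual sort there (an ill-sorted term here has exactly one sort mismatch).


well-sorted; sort = C

        (k) : A
      (m (k)) : A
    (m (m (k))) : A
  (g (m (m (k)))) : D
(q (g (m (m (k))))) : C


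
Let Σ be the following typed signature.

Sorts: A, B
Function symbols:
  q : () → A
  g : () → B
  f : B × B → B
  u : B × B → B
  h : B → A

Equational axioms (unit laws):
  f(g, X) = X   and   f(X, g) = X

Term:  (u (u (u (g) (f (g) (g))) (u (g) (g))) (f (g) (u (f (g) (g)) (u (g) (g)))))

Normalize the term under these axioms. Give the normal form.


1. (u (u (u (g) (f (g) (g))) (u (g) (g))) (f (g) (u (f (g) (g)) (u (g) (g)))))  →  (u (u (u (g) (g)) (u (g) (g))) (f (g) (u (f (g) (g)) (u (g) (g)))))
2. (u (u (u (g) (g)) (u (g) (g))) (f (g) (u (f (g) (g)) (u (g) (g)))))  →  (u (u (u (g) (g)) (u (g) (g))) (u (f (g) (g)) (u (g) (g))))
3. (u (u (u (g) (g)) (u (g) (g))) (u (f (g) (g)) (u (g) (g))))  →  (u (u (u (g) (g)) (u (g) (g))) (u (g) (u (g) (g))))

normal form = (u (u (u (g) (g)) (u (g) (g))) (u (g) (u (g) (g))))


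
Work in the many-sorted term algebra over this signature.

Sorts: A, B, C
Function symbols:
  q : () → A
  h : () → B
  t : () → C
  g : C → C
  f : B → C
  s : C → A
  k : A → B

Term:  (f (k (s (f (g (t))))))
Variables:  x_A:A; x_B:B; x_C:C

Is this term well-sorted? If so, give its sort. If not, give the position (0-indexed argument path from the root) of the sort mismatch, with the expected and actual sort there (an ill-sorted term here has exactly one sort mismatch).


ill-sorted at position [0, 0, 0, 0]: expected B, got C

          (t) : C
        (g (t)) : C
      (f (g (t))) : ✗ arg 0 at [0, 0, 0, 0] has sort C, expected B


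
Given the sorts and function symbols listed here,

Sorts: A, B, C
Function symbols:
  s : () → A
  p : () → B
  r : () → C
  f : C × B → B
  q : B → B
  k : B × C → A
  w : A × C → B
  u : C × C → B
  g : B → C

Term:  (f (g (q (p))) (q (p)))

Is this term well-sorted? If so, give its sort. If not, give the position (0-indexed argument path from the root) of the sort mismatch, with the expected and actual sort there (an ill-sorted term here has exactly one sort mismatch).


well-sorted; sort = B

      (p) : B
    (q (p)) : B
  (g (q (p))) : C
    (p) : B
  (q (p)) : B
(f (g (q (p))) (q (p))) : B
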